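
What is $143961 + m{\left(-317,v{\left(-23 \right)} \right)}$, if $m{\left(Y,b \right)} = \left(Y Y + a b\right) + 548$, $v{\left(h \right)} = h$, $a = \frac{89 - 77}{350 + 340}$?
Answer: $\frac{1224988}{5} \approx 2.45 \cdot 10^{5}$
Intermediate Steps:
$a = \frac{2}{115}$ ($a = \frac{12}{690} = 12 \cdot \frac{1}{690} = \frac{2}{115} \approx 0.017391$)
$m{\left(Y,b \right)} = 548 + Y^{2} + \frac{2 b}{115}$ ($m{\left(Y,b \right)} = \left(Y Y + \frac{2 b}{115}\right) + 548 = \left(Y^{2} + \frac{2 b}{115}\right) + 548 = 548 + Y^{2} + \frac{2 b}{115}$)
$143961 + m{\left(-317,v{\left(-23 \right)} \right)} = 143961 + \left(548 + \left(-317\right)^{2} + \frac{2}{115} \left(-23\right)\right) = 143961 + \left(548 + 100489 - \frac{2}{5}\right) = 143961 + \frac{505183}{5} = \frac{1224988}{5}$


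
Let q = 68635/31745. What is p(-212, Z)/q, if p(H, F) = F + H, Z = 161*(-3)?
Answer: -630365/1961 ≈ -321.45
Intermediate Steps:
Z = -483
q = 1961/907 (q = 68635*(1/31745) = 1961/907 ≈ 2.1621)
p(-212, Z)/q = (-483 - 212)/(1961/907) = -695*907/1961 = -630365/1961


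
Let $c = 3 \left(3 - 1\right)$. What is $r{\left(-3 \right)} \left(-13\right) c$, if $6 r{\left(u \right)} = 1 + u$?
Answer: $26$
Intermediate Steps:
$r{\left(u \right)} = \frac{1}{6} + \frac{u}{6}$ ($r{\left(u \right)} = \frac{1 + u}{6} = \frac{1}{6} + \frac{u}{6}$)
$c = 6$ ($c = 3 \cdot 2 = 6$)
$r{\left(-3 \right)} \left(-13\right) c = \left(\frac{1}{6} + \frac{1}{6} \left(-3\right)\right) \left(-13\right) 6 = \left(\frac{1}{6} - \frac{1}{2}\right) \left(-13\right) 6 = \left(- \frac{1}{3}\right) \left(-13\right) 6 = \frac{13}{3} \cdot 6 = 26$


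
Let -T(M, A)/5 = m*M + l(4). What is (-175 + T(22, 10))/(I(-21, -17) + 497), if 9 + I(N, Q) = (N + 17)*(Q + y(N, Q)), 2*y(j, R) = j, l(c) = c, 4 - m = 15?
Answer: 1015/598 ≈ 1.6973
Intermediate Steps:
m = -11 (m = 4 - 1*15 = 4 - 15 = -11)
y(j, R) = j/2
I(N, Q) = -9 + (17 + N)*(Q + N/2) (I(N, Q) = -9 + (N + 17)*(Q + N/2) = -9 + (17 + N)*(Q + N/2))
T(M, A) = -20 + 55*M (T(M, A) = -5*(-11*M + 4) = -5*(4 - 11*M) = -20 + 55*M)
(-175 + T(22, 10))/(I(-21, -17) + 497) = (-175 + (-20 + 55*22))/((-9 + (½)*(-21)² + 17*(-17) + (17/2)*(-21) - 21*(-17)) + 497) = (-175 + (-20 + 1210))/((-9 + (½)*441 - 289 - 357/2 + 357) + 497) = (-175 + 1190)/((-9 + 441/2 - 289 - 357/2 + 357) + 497) = 1015/(101 + 497) = 1015/598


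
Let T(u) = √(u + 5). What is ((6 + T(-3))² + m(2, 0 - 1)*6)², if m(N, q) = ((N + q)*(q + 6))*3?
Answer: 16672 + 3072*√2 ≈ 21016.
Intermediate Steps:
T(u) = √(5 + u)
m(N, q) = 3*(6 + q)*(N + q) (m(N, q) = ((N + q)*(6 + q))*3 = ((6 + q)*(N + q))*3 = 3*(6 + q)*(N + q))
((6 + T(-3))² + m(2, 0 - 1)*6)² = ((6 + √(5 - 3))² + (3*(0 - 1)² + 18*2 + 18*(0 - 1) + 3*2*(0 - 1))*6)² = ((6 + √2)² + (3*(-1)² + 36 + 18*(-1) + 3*2*(-1))*6)² = ((6 + √2)² + (3*1 + 36 - 18 - 6)*6)² = ((6 + √2)² + (3 + 36 - 18 - 6)*6)² = ((6 + √2)² + 15*6)² = ((6 + √2)² + 90)² = (90 + (6 + √2)²)²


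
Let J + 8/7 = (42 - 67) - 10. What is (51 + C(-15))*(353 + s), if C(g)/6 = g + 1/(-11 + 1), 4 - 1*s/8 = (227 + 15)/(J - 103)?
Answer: -38465658/2435 ≈ -15797.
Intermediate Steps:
J = -253/7 (J = -8/7 + ((42 - 67) - 10) = -8/7 + (-25 - 10) = -8/7 - 35 = -253/7 ≈ -36.143)
s = 22360/487 (s = 32 - 8*(227 + 15)/(-253/7 - 103) = 32 - 1936/(-974/7) = 32 - 1936*(-7)/974 = 32 - 8*(-847/487) = 32 + 6776/487 = 22360/487 ≈ 45.914)
C(g) = -⅗ + 6*g (C(g) = 6*(g + 1/(-11 + 1)) = 6*(g + 1/(-10)) = 6*(g - ⅒) = 6*(-⅒ + g) = -⅗ + 6*g)
(51 + C(-15))*(353 + s) = (51 + (-⅗ + 6*(-15)))*(353 + 22360/487) = (51 + (-⅗ - 90))*(194271/487) = (51 - 453/5)*(194271/487) = -198/5*194271/487 = -38465658/2435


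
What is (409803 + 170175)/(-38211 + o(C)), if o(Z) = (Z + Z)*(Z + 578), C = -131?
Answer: -193326/51775 ≈ -3.7340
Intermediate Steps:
o(Z) = 2*Z*(578 + Z) (o(Z) = (2*Z)*(578 + Z) = 2*Z*(578 + Z))
(409803 + 170175)/(-38211 + o(C)) = (409803 + 170175)/(-38211 + 2*(-131)*(578 - 131)) = 579978/(-38211 + 2*(-131)*447) = 579978/(-38211 - 117114) = 579978/(-155325) = 579978*(-1/155325) = -193326/51775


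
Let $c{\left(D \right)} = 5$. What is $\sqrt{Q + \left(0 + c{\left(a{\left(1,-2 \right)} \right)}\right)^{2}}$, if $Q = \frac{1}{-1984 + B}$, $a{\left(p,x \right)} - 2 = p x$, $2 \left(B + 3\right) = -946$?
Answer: $\frac{\sqrt{37821885}}{1230} \approx 5.0$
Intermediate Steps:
$B = -476$ ($B = -3 + \frac{1}{2} \left(-946\right) = -3 - 473 = -476$)
$a{\left(p,x \right)} = 2 + p x$
$Q = - \frac{1}{2460}$ ($Q = \frac{1}{-1984 - 476} = \frac{1}{-2460} = - \frac{1}{2460} \approx -0.0004065$)
$\sqrt{Q + \left(0 + c{\left(a{\left(1,-2 \right)} \right)}\right)^{2}} = \sqrt{- \frac{1}{2460} + \left(0 + 5\right)^{2}} = \sqrt{- \frac{1}{2460} + 5^{2}} = \sqrt{- \frac{1}{2460} + 25} = \sqrt{\frac{61499}{2460}} = \frac{\sqrt{37821885}}{1230}$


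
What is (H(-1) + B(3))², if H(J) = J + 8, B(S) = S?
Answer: 100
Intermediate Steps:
H(J) = 8 + J
(H(-1) + B(3))² = ((8 - 1) + 3)² = (7 + 3)² = 10² = 100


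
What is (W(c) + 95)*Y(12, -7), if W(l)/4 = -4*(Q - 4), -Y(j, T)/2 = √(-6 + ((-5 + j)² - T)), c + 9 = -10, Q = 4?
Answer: -950*√2 ≈ -1343.5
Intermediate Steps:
c = -19 (c = -9 - 10 = -19)
Y(j, T) = -2*√(-6 + (-5 + j)² - T) (Y(j, T) = -2*√(-6 + ((-5 + j)² - T)) = -2*√(-6 + (-5 + j)² - T))
W(l) = 0 (W(l) = 4*(-4*(4 - 4)) = 4*(-4*0) = 4*0 = 0)
(W(c) + 95)*Y(12, -7) = (0 + 95)*(-2*√(-6 + (-5 + 12)² - 1*(-7))) = 95*(-2*√(-6 + 7² + 7)) = 95*(-2*√(-6 + 49 + 7)) = 95*(-10*√2) = -950*√2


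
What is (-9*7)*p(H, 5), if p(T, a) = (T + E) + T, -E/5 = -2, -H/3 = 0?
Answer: -630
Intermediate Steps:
H = 0 (H = -3*0 = 0)
E = 10 (E = -5*(-2) = 10)
p(T, a) = 10 + 2*T (p(T, a) = (T + 10) + T = (10 + T) + T = 10 + 2*T)
(-9*7)*p(H, 5) = (-9*7)*(10 + 2*0) = -63*(10 + 0) = -63*10 = -630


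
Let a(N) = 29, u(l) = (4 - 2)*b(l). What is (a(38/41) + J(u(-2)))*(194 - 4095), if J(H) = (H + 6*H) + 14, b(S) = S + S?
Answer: 50713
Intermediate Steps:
b(S) = 2*S
u(l) = 4*l (u(l) = (4 - 2)*(2*l) = 2*(2*l) = 4*l)
J(H) = 14 + 7*H (J(H) = 7*H + 14 = 14 + 7*H)
(a(38/41) + J(u(-2)))*(194 - 4095) = (29 + (14 + 7*(4*(-2))))*(194 - 4095) = (29 + (14 + 7*(-8)))*(-3901) = (29 + (14 - 56))*(-3901) = (29 - 42)*(-3901) = -13*(-3901) = 50713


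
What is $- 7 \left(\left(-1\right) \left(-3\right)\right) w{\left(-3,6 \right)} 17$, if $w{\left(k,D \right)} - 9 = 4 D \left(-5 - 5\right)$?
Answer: $82467$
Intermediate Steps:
$w{\left(k,D \right)} = 9 - 40 D$ ($w{\left(k,D \right)} = 9 + 4 D \left(-5 - 5\right) = 9 + 4 D \left(-10\right) = 9 - 40 D$)
$- 7 \left(\left(-1\right) \left(-3\right)\right) w{\left(-3,6 \right)} 17 = - 7 \left(\left(-1\right) \left(-3\right)\right) \left(9 - 240\right) 17 = \left(-7\right) 3 \left(9 - 240\right) 17 = \left(-21\right) \left(-231\right) 17 = 4851 \cdot 17 = 82467$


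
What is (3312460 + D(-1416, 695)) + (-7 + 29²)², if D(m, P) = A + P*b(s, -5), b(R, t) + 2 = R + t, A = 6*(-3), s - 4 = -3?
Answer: 4003828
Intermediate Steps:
s = 1 (s = 4 - 3 = 1)
A = -18
b(R, t) = -2 + R + t (b(R, t) = -2 + (R + t) = -2 + R + t)
D(m, P) = -18 - 6*P (D(m, P) = -18 + P*(-2 + 1 - 5) = -18 + P*(-6) = -18 - 6*P)
(3312460 + D(-1416, 695)) + (-7 + 29²)² = (3312460 + (-18 - 6*695)) + (-7 + 29²)² = (3312460 + (-18 - 4170)) + (-7 + 841)² = (3312460 - 4188) + 834² = 3308272 + 695556 = 4003828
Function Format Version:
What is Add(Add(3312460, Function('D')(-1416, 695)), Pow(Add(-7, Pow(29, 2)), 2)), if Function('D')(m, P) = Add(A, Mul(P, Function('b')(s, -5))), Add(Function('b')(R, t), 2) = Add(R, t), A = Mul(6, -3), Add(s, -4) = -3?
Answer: 4003828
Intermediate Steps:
s = 1 (s = Add(4, -3) = 1)
A = -18
Function('b')(R, t) = Add(-2, R, t) (Function('b')(R, t) = Add(-2, Add(R, t)) = Add(-2, R, t))
Function('D')(m, P) = Add(-18, Mul(-6, P)) (Function('D')(m, P) = Add(-18, Mul(P, Add(-2, 1, -5))) = Add(-18, Mul(P, -6)) = Add(-18, Mul(-6, P)))
Add(Add(3312460, Function('D')(-1416, 695)), Pow(Add(-7, Pow(29, 2)), 2)) = Add(Add(3312460, Add(-18, Mul(-6, 695))), Pow(Add(-7, Pow(29, 2)), 2)) = Add(Add(3312460, Add(-18, -4170)), Pow(Add(-7, 841), 2)) = Add(Add(3312460, -4188), Pow(834, 2)) = Add(3308272, 695556) = 4003828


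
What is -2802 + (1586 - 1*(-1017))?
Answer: -199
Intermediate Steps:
-2802 + (1586 - 1*(-1017)) = -2802 + (1586 + 1017) = -2802 + 2603 = -199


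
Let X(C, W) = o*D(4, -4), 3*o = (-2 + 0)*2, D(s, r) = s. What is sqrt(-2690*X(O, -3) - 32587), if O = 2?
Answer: I*sqrt(164163)/3 ≈ 135.06*I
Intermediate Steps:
o = -4/3 (o = ((-2 + 0)*2)/3 = (-2*2)/3 = (1/3)*(-4) = -4/3 ≈ -1.3333)
X(C, W) = -16/3 (X(C, W) = -4/3*4 = -16/3)
sqrt(-2690*X(O, -3) - 32587) = sqrt(-2690*(-16/3) - 32587) = sqrt(43040/3 - 32587) = sqrt(-54721/3) = I*sqrt(164163)/3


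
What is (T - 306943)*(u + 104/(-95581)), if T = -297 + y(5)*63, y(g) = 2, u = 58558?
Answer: -1718926914516716/95581 ≈ -1.7984e+10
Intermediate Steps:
T = -171 (T = -297 + 2*63 = -297 + 126 = -171)
(T - 306943)*(u + 104/(-95581)) = (-171 - 306943)*(58558 + 104/(-95581)) = -307114*(58558 + 104*(-1/95581)) = -307114*(58558 - 104/95581) = -307114*5597032094/95581 = -1718926914516716/95581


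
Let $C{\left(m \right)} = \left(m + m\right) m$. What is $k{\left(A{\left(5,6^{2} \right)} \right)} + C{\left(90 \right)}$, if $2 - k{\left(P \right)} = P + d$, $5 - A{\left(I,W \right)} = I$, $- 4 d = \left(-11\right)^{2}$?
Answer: $\frac{64929}{4} \approx 16232.0$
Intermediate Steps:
$d = - \frac{121}{4}$ ($d = - \frac{\left(-11\right)^{2}}{4} = \left(- \frac{1}{4}\right) 121 = - \frac{121}{4} \approx -30.25$)
$A{\left(I,W \right)} = 5 - I$
$C{\left(m \right)} = 2 m^{2}$ ($C{\left(m \right)} = 2 m m = 2 m^{2}$)
$k{\left(P \right)} = \frac{129}{4} - P$ ($k{\left(P \right)} = 2 - \left(P - \frac{121}{4}\right) = 2 - \left(- \frac{121}{4} + P\right) = \frac{129}{4} - P$)
$k{\left(A{\left(5,6^{2} \right)} \right)} + C{\left(90 \right)} = \left(\frac{129}{4} - \left(5 - 5\right)\right) + 2 \cdot 90^{2} = \left(\frac{129}{4} - \left(5 - 5\right)\right) + 2 \cdot 8100 = \left(\frac{129}{4} - 0\right) + 16200 = \left(\frac{129}{4} + 0\right) + 16200 = \frac{129}{4} + 16200 = \frac{64929}{4}$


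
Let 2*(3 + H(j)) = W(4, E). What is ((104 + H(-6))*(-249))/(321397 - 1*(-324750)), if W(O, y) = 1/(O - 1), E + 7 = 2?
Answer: -50381/1292294 ≈ -0.038986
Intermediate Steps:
E = -5 (E = -7 + 2 = -5)
W(O, y) = 1/(-1 + O)
H(j) = -17/6 (H(j) = -3 + 1/(2*(-1 + 4)) = -3 + (½)/3 = -3 + (½)*(⅓) = -3 + ⅙ = -17/6)
((104 + H(-6))*(-249))/(321397 - 1*(-324750)) = ((104 - 17/6)*(-249))/(321397 - 1*(-324750)) = ((607/6)*(-249))/(321397 + 324750) = -50381/2/646147 = -50381/2*1/646147 = -50381/1292294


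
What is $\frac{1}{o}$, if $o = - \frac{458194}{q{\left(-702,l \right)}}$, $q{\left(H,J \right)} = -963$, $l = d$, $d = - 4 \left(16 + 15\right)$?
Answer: $\frac{963}{458194} \approx 0.0021017$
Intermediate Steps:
$d = -124$ ($d = \left(-4\right) 31 = -124$)
$l = -124$
$o = \frac{458194}{963}$ ($o = - \frac{458194}{-963} = \left(-458194\right) \left(- \frac{1}{963}\right) = \frac{458194}{963} \approx 475.8$)
$\frac{1}{o} = \frac{1}{\frac{458194}{963}} = \frac{963}{458194}$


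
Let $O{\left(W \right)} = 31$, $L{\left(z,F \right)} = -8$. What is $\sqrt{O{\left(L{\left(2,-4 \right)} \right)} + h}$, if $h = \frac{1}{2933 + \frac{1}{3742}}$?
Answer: $\frac{\sqrt{3734205736227393}}{10975287} \approx 5.5678$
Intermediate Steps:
$h = \frac{3742}{10975287}$ ($h = \frac{1}{2933 + \frac{1}{3742}} = \frac{1}{\frac{10975287}{3742}} = \frac{3742}{10975287} \approx 0.00034095$)
$\sqrt{O{\left(L{\left(2,-4 \right)} \right)} + h} = \sqrt{31 + \frac{3742}{10975287}} = \sqrt{\frac{340237639}{10975287}} = \frac{\sqrt{3734205736227393}}{10975287}$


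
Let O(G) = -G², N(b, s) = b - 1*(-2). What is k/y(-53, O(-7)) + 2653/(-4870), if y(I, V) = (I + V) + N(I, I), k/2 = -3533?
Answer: 34005511/745110 ≈ 45.638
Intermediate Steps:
N(b, s) = 2 + b (N(b, s) = b + 2 = 2 + b)
k = -7066 (k = 2*(-3533) = -7066)
y(I, V) = 2 + V + 2*I (y(I, V) = (I + V) + (2 + I) = 2 + V + 2*I)
k/y(-53, O(-7)) + 2653/(-4870) = -7066/(2 - 1*(-7)² + 2*(-53)) + 2653/(-4870) = -7066/(2 - 1*49 - 106) + 2653*(-1/4870) = -7066/(2 - 49 - 106) - 2653/4870 = -7066/(-153) - 2653/4870 = -7066*(-1/153) - 2653/4870 = 7066/153 - 2653/4870 = 34005511/745110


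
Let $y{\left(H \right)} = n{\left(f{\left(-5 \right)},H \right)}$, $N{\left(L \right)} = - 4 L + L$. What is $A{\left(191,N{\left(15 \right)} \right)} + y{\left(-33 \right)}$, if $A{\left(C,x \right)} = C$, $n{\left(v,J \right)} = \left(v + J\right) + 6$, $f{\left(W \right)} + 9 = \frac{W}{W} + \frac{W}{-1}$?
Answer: $161$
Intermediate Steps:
$f{\left(W \right)} = -8 - W$ ($f{\left(W \right)} = -9 + \left(\frac{W}{W} + \frac{W}{-1}\right) = -9 + \left(1 + W \left(-1\right)\right) = -9 - \left(-1 + W\right) = -8 - W$)
$N{\left(L \right)} = - 3 L$
$n{\left(v,J \right)} = 6 + J + v$ ($n{\left(v,J \right)} = \left(J + v\right) + 6 = 6 + J + v$)
$y{\left(H \right)} = 3 + H$ ($y{\left(H \right)} = 6 + H - 3 = 3 + H$)
$A{\left(191,N{\left(15 \right)} \right)} + y{\left(-33 \right)} = 191 + \left(3 - 33\right) = 191 - 30 = 161$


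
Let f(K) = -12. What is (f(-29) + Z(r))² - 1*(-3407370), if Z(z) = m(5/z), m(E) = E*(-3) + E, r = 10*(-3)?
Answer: 30667555/9 ≈ 3.4075e+6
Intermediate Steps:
r = -30
m(E) = -2*E (m(E) = -3*E + E = -2*E)
Z(z) = -10/z
(f(-29) + Z(r))² - 1*(-3407370) = (-12 - 10/(-30))² - 1*(-3407370) = (-12 - 10*(-1/30))² + 3407370 = (-12 + ⅓)² + 3407370 = (-35/3)² + 3407370 = 1225/9 + 3407370 = 30667555/9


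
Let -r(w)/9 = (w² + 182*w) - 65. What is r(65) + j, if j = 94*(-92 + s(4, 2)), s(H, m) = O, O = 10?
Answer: -151618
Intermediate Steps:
r(w) = 585 - 1638*w - 9*w² (r(w) = -9*((w² + 182*w) - 65) = -9*(-65 + w² + 182*w) = 585 - 1638*w - 9*w²)
s(H, m) = 10
j = -7708 (j = 94*(-92 + 10) = 94*(-82) = -7708)
r(65) + j = (585 - 1638*65 - 9*65²) - 7708 = (585 - 106470 - 9*4225) - 7708 = (585 - 106470 - 38025) - 7708 = -143910 - 7708 = -151618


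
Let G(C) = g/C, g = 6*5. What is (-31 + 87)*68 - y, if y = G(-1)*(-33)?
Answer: 2818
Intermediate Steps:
g = 30
G(C) = 30/C
y = 990 (y = (30/(-1))*(-33) = (30*(-1))*(-33) = -30*(-33) = 990)
(-31 + 87)*68 - y = (-31 + 87)*68 - 1*990 = 56*68 - 990 = 3808 - 990 = 2818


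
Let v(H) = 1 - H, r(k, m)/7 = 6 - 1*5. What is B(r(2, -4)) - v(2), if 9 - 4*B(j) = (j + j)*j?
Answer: -85/4 ≈ -21.250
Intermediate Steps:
r(k, m) = 7 (r(k, m) = 7*(6 - 1*5) = 7*(6 - 5) = 7*1 = 7)
B(j) = 9/4 - j²/2 (B(j) = 9/4 - (j + j)*j/4 = 9/4 - 2*j*j/4 = 9/4 - j²/2)
B(r(2, -4)) - v(2) = (9/4 - ½*7²) - (1 - 1*2) = (9/4 - ½*49) - (1 - 2) = (9/4 - 49/2) - 1*(-1) = -89/4 + 1 = -85/4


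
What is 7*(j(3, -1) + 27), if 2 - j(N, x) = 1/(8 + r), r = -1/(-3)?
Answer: 5054/25 ≈ 202.16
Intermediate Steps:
r = 1/3 (r = -1*(-1/3) = 1/3 ≈ 0.33333)
j(N, x) = 47/25 (j(N, x) = 2 - 1/(8 + 1/3) = 2 - 1/25/3 = 2 - 1*3/25 = 2 - 3/25 = 47/25)
7*(j(3, -1) + 27) = 7*(47/25 + 27) = 7*(722/25) = 5054/25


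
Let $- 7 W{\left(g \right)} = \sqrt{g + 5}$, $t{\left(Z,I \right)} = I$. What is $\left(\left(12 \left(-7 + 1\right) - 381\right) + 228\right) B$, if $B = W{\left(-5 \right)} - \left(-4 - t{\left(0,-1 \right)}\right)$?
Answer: $-675$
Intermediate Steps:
$W{\left(g \right)} = - \frac{\sqrt{5 + g}}{7}$ ($W{\left(g \right)} = - \frac{\sqrt{g + 5}}{7} = - \frac{\sqrt{5 + g}}{7}$)
$B = 3$ ($B = - \frac{\sqrt{5 - 5}}{7} - \left(-4 - -1\right) = - \frac{\sqrt{0}}{7} - \left(-4 + 1\right) = \left(- \frac{1}{7}\right) 0 - -3 = 0 + 3 = 3$)
$\left(\left(12 \left(-7 + 1\right) - 381\right) + 228\right) B = \left(\left(12 \left(-7 + 1\right) - 381\right) + 228\right) 3 = \left(\left(12 \left(-6\right) - 381\right) + 228\right) 3 = \left(\left(-72 - 381\right) + 228\right) 3 = \left(-453 + 228\right) 3 = \left(-225\right) 3 = -675$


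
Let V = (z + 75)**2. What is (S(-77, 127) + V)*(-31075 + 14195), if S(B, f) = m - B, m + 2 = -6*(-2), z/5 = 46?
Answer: -1571730560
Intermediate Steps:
z = 230 (z = 5*46 = 230)
V = 93025 (V = (230 + 75)**2 = 305**2 = 93025)
m = 10 (m = -2 - 6*(-2) = -2 + 12 = 10)
S(B, f) = 10 - B
(S(-77, 127) + V)*(-31075 + 14195) = ((10 - 1*(-77)) + 93025)*(-31075 + 14195) = ((10 + 77) + 93025)*(-16880) = (87 + 93025)*(-16880) = 93112*(-16880) = -1571730560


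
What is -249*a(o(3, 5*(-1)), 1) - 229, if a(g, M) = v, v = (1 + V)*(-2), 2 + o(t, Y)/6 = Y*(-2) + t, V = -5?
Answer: -2221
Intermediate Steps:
o(t, Y) = -12 - 12*Y + 6*t (o(t, Y) = -12 + 6*(Y*(-2) + t) = -12 + 6*(-2*Y + t) = -12 + 6*(t - 2*Y) = -12 + (-12*Y + 6*t) = -12 - 12*Y + 6*t)
v = 8 (v = (1 - 5)*(-2) = -4*(-2) = 8)
a(g, M) = 8
-249*a(o(3, 5*(-1)), 1) - 229 = -249*8 - 229 = -1992 - 229 = -2221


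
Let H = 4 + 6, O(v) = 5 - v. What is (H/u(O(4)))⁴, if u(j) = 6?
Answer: 625/81 ≈ 7.7160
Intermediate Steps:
H = 10
(H/u(O(4)))⁴ = (10/6)⁴ = (10*(⅙))⁴ = (5/3)⁴ = 625/81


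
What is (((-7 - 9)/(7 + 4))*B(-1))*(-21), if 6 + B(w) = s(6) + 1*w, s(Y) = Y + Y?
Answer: 1680/11 ≈ 152.73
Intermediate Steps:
s(Y) = 2*Y
B(w) = 6 + w (B(w) = -6 + (2*6 + 1*w) = -6 + (12 + w) = 6 + w)
(((-7 - 9)/(7 + 4))*B(-1))*(-21) = (((-7 - 9)/(7 + 4))*(6 - 1))*(-21) = (-16/11*5)*(-21) = (-16*1/11*5)*(-21) = -16/11*5*(-21) = -80/11*(-21) = 1680/11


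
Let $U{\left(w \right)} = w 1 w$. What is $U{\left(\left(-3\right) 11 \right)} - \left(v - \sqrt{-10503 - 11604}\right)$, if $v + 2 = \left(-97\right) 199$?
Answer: $20394 + i \sqrt{22107} \approx 20394.0 + 148.68 i$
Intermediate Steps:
$v = -19305$ ($v = -2 - 19303 = -19305$)
$U{\left(w \right)} = w^{2}$ ($U{\left(w \right)} = w w = w^{2}$)
$U{\left(\left(-3\right) 11 \right)} - \left(v - \sqrt{-10503 - 11604}\right) = \left(\left(-3\right) 11\right)^{2} - \left(-19305 - \sqrt{-10503 - 11604}\right) = \left(-33\right)^{2} - \left(-19305 - \sqrt{-22107}\right) = 1089 - \left(-19305 - i \sqrt{22107}\right) = 1089 + \left(19305 + i \sqrt{22107}\right) = 20394 + i \sqrt{22107}$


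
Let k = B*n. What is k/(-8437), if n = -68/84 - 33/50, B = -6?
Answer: -1543/1476475 ≈ -0.0010451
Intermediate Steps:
n = -1543/1050 (n = -68*1/84 - 33*1/50 = -17/21 - 33/50 = -1543/1050 ≈ -1.4695)
k = 1543/175 (k = -6*(-1543/1050) = 1543/175 ≈ 8.8171)
k/(-8437) = (1543/175)/(-8437) = (1543/175)*(-1/8437) = -1543/1476475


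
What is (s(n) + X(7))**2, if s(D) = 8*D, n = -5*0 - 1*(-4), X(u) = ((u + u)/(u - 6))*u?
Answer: 16900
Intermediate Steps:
X(u) = 2*u**2/(-6 + u) (X(u) = ((2*u)/(-6 + u))*u = (2*u/(-6 + u))*u = 2*u**2/(-6 + u))
n = 4 (n = 0 + 4 = 4)
(s(n) + X(7))**2 = (8*4 + 2*7**2/(-6 + 7))**2 = (32 + 2*49/1)**2 = (32 + 2*49*1)**2 = (32 + 98)**2 = 130**2 = 16900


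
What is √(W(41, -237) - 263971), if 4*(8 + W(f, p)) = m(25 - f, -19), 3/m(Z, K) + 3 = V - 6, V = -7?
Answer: I*√16894659/8 ≈ 513.79*I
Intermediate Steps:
m(Z, K) = -3/16 (m(Z, K) = 3/(-3 + (-7 - 6)) = 3/(-3 - 13) = 3/(-16) = 3*(-1/16) = -3/16)
W(f, p) = -515/64 (W(f, p) = -8 + (¼)*(-3/16) = -8 - 3/64 = -515/64)
√(W(41, -237) - 263971) = √(-515/64 - 263971) = √(-16894659/64) = I*√16894659/8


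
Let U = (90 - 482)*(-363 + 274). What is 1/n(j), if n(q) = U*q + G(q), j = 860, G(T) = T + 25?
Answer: 1/30004565 ≈ 3.3328e-8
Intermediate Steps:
G(T) = 25 + T
U = 34888 (U = -392*(-89) = 34888)
n(q) = 25 + 34889*q (n(q) = 34888*q + (25 + q) = 25 + 34889*q)
1/n(j) = 1/(25 + 34889*860) = 1/(25 + 30004540) = 1/30004565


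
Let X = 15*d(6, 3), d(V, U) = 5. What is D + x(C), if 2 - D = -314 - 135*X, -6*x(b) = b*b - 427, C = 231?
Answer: 4856/3 ≈ 1618.7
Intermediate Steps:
x(b) = 427/6 - b**2/6 (x(b) = -(b*b - 427)/6 = -(b**2 - 427)/6 = -(-427 + b**2)/6 = 427/6 - b**2/6)
X = 75 (X = 15*5 = 75)
D = 10441 (D = 2 - (-314 - 135*75) = 2 - (-314 - 10125) = 2 - 1*(-10439) = 2 + 10439 = 10441)
D + x(C) = 10441 + (427/6 - 1/6*231**2) = 10441 + (427/6 - 1/6*53361) = 10441 + (427/6 - 17787/2) = 10441 - 26467/3 = 4856/3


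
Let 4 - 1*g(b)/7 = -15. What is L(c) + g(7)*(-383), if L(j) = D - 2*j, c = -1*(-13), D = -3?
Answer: -50968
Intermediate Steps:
g(b) = 133 (g(b) = 28 - 7*(-15) = 28 + 105 = 133)
c = 13
L(j) = -3 - 2*j
L(c) + g(7)*(-383) = (-3 - 2*13) + 133*(-383) = (-3 - 26) - 50939 = -29 - 50939 = -50968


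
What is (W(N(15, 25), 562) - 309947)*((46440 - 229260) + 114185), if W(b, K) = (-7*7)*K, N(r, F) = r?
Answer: 23163282975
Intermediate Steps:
W(b, K) = -49*K
(W(N(15, 25), 562) - 309947)*((46440 - 229260) + 114185) = (-49*562 - 309947)*((46440 - 229260) + 114185) = (-27538 - 309947)*(-182820 + 114185) = -337485*(-68635) = 23163282975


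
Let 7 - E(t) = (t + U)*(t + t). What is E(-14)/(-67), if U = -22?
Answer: 1001/67 ≈ 14.940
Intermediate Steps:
E(t) = 7 - 2*t*(-22 + t) (E(t) = 7 - (t - 22)*(t + t) = 7 - (-22 + t)*2*t = 7 - 2*t*(-22 + t))
E(-14)/(-67) = (7 - 2*(-14)**2 + 44*(-14))/(-67) = (7 - 2*196 - 616)*(-1/67) = (7 - 392 - 616)*(-1/67) = -1001*(-1/67) = 1001/67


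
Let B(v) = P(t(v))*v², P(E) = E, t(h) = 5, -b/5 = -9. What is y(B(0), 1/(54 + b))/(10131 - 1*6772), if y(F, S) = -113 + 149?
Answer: 36/3359 ≈ 0.010717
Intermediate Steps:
b = 45 (b = -5*(-9) = 45)
B(v) = 5*v²
y(F, S) = 36
y(B(0), 1/(54 + b))/(10131 - 1*6772) = 36/(10131 - 1*6772) = 36/(10131 - 6772) = 36/3359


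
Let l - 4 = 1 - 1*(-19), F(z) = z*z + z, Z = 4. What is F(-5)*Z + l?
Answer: 104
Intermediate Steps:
F(z) = z + z² (F(z) = z² + z = z + z²)
l = 24 (l = 4 + (1 - 1*(-19)) = 4 + (1 + 19) = 4 + 20 = 24)
F(-5)*Z + l = -5*(1 - 5)*4 + 24 = -5*(-4)*4 + 24 = 20*4 + 24 = 80 + 24 = 104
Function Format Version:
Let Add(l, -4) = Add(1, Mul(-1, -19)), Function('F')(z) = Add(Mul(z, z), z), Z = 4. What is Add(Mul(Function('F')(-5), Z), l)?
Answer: 104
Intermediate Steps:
Function('F')(z) = Add(z, Pow(z, 2)) (Function('F')(z) = Add(Pow(z, 2), z) = Add(z, Pow(z, 2)))
l = 24 (l = Add(4, Add(1, Mul(-1, -19))) = Add(4, Add(1, 19)) = Add(4, 20) = 24)
Add(Mul(Function('F')(-5), Z), l) = Add(Mul(Mul(-5, Add(1, -5)), 4), 24) = Add(Mul(Mul(-5, -4), 4), 24) = Add(Mul(20, 4), 24) = Add(80, 24) = 104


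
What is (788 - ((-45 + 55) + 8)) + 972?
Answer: 1742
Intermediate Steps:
(788 - ((-45 + 55) + 8)) + 972 = (788 - (10 + 8)) + 972 = (788 - 1*18) + 972 = (788 - 18) + 972 = 770 + 972 = 1742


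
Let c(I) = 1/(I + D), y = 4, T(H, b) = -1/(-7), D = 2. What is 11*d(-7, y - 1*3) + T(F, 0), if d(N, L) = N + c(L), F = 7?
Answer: -1537/21 ≈ -73.190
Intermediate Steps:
T(H, b) = ⅐ (T(H, b) = -1*(-⅐) = ⅐)
c(I) = 1/(2 + I) (c(I) = 1/(I + 2) = 1/(2 + I))
d(N, L) = N + 1/(2 + L)
11*d(-7, y - 1*3) + T(F, 0) = 11*((1 - 7*(2 + (4 - 1*3)))/(2 + (4 - 1*3))) + ⅐ = 11*((1 - 7*(2 + (4 - 3)))/(2 + (4 - 3))) + ⅐ = 11*((1 - 7*(2 + 1))/(2 + 1)) + ⅐ = 11*((1 - 7*3)/3) + ⅐ = 11*((1 - 21)/3) + ⅐ = 11*((⅓)*(-20)) + ⅐ = 11*(-20/3) + ⅐ = -220/3 + ⅐ = -1537/21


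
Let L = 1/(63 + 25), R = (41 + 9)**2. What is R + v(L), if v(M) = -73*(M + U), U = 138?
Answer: -666585/88 ≈ -7574.8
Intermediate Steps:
R = 2500 (R = 50**2 = 2500)
L = 1/88 ≈ 0.011364
v(M) = -10074 - 73*M (v(M) = -73*(M + 138) = -73*(138 + M) = -10074 - 73*M)
R + v(L) = 2500 + (-10074 - 73*1/88) = 2500 + (-10074 - 73/88) = 2500 - 886585/88 = -666585/88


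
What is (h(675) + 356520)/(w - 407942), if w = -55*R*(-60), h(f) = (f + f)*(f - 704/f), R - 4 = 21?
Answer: -633181/162721 ≈ -3.8912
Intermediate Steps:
R = 25 (R = 4 + 21 = 25)
h(f) = 2*f*(f - 704/f) (h(f) = (2*f)*(f - 704/f) = 2*f*(f - 704/f))
w = 82500 (w = -55*25*(-60) = -1375*(-60) = 82500)
(h(675) + 356520)/(w - 407942) = ((-1408 + 2*675²) + 356520)/(82500 - 407942) = ((-1408 + 2*455625) + 356520)/(-325442) = ((-1408 + 911250) + 356520)*(-1/325442) = (909842 + 356520)*(-1/325442) = 1266362*(-1/325442) = -633181/162721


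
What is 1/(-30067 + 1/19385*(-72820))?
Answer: 3877/8488609835816 ≈ 4.5673e-10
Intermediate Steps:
1/(-30067 + 1/19385*(-72820)) = -1/72820/(-30067 + 1/19385) = -1/72820/(-582848794/19385) = -19385/582848794*(-1/72820) = 3877/8488609835816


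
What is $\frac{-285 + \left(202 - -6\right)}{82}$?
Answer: $- \frac{77}{82} \approx -0.93902$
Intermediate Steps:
$\frac{-285 + \left(202 - -6\right)}{82} = \left(-285 + \left(202 + 6\right)\right) \frac{1}{82} = \left(-285 + 208\right) \frac{1}{82} = \left(-77\right) \frac{1}{82} = - \frac{77}{82}$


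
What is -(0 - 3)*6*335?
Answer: 6030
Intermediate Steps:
-(0 - 3)*6*335 = -(-3)*6*335 = -1*(-18)*335 = 18*335 = 6030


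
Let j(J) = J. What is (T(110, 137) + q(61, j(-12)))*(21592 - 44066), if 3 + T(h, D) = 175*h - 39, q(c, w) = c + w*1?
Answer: -432781818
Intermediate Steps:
q(c, w) = c + w
T(h, D) = -42 + 175*h (T(h, D) = -3 + (175*h - 39) = -3 + (-39 + 175*h) = -42 + 175*h)
(T(110, 137) + q(61, j(-12)))*(21592 - 44066) = ((-42 + 175*110) + (61 - 12))*(21592 - 44066) = ((-42 + 19250) + 49)*(-22474) = (19208 + 49)*(-22474) = 19257*(-22474) = -432781818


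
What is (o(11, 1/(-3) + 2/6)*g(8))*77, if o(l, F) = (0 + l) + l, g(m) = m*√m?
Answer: 27104*√2 ≈ 38331.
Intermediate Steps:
g(m) = m^(3/2)
o(l, F) = 2*l (o(l, F) = l + l = 2*l)
(o(11, 1/(-3) + 2/6)*g(8))*77 = ((2*11)*8^(3/2))*77 = (22*(16*√2))*77 = (352*√2)*77 = 27104*√2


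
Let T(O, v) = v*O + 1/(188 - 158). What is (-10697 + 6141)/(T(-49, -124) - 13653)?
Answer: 136680/227309 ≈ 0.60130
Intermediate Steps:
T(O, v) = 1/30 + O*v (T(O, v) = O*v + 1/30 = 1/30 + O*v)
(-10697 + 6141)/(T(-49, -124) - 13653) = (-10697 + 6141)/((1/30 - 49*(-124)) - 13653) = -4556/((1/30 + 6076) - 13653) = -4556/(182281/30 - 13653) = -4556/(-227309/30) = -4556*(-30/227309) = 136680/227309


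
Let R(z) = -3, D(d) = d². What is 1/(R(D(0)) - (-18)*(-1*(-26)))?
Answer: 1/465 ≈ 0.0021505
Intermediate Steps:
1/(R(D(0)) - (-18)*(-1*(-26))) = 1/(-3 - (-18)*(-1*(-26))) = 1/(-3 - (-18)*26) = 1/(-3 - 18*(-26)) = 1/(-3 + 468) = 1/465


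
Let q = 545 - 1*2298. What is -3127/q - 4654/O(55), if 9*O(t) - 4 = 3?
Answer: -73404269/12271 ≈ -5981.9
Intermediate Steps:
O(t) = 7/9 (O(t) = 4/9 + (⅑)*3 = 4/9 + ⅓ = 7/9)
q = -1753 (q = 545 - 2298 = -1753)
-3127/q - 4654/O(55) = -3127/(-1753) - 4654/7/9 = -3127*(-1/1753) - 4654*9/7 = 3127/1753 - 41886/7 = -73404269/12271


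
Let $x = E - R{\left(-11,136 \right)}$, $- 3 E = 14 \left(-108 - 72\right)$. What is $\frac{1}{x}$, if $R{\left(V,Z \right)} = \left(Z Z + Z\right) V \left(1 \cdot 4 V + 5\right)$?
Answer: $- \frac{1}{7992288} \approx -1.2512 \cdot 10^{-7}$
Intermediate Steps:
$E = 840$ ($E = - \frac{14 \left(-108 - 72\right)}{3} = - \frac{14 \left(-180\right)}{3} = \left(- \frac{1}{3}\right) \left(-2520\right) = 840$)
$R{\left(V,Z \right)} = V \left(5 + 4 V\right) \left(Z + Z^{2}\right)$ ($R{\left(V,Z \right)} = \left(Z^{2} + Z\right) V \left(4 V + 5\right) = \left(Z + Z^{2}\right) V \left(5 + 4 V\right) = V \left(Z + Z^{2}\right) \left(5 + 4 V\right) = V \left(5 + 4 V\right) \left(Z + Z^{2}\right)$)
$x = -7992288$ ($x = 840 - \left(-11\right) 136 \left(5 + 4 \left(-11\right) + 5 \cdot 136 + 4 \left(-11\right) 136\right) = 840 - \left(-11\right) 136 \left(5 - 44 + 680 - 5984\right) = 840 - \left(-11\right) 136 \left(-5343\right) = 840 - 7993128 = -7992288$)
$\frac{1}{x} = \frac{1}{-7992288} = - \frac{1}{7992288}$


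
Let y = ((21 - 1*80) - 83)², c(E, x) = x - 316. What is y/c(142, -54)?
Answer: -10082/185 ≈ -54.497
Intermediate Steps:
c(E, x) = -316 + x
y = 20164 (y = ((21 - 80) - 83)² = (-59 - 83)² = (-142)² = 20164)
y/c(142, -54) = 20164/(-316 - 54) = 20164/(-370) = 20164*(-1/370) = -10082/185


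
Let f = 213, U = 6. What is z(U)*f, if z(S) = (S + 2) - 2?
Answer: 1278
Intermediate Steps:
z(S) = S (z(S) = (2 + S) - 2 = S)
z(U)*f = 6*213 = 1278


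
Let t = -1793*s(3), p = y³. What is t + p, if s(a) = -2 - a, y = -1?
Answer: 8964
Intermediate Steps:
p = -1 (p = (-1)³ = -1)
t = 8965 (t = -1793*(-2 - 1*3) = -1793*(-2 - 3) = -1793*(-5) = 8965)
t + p = 8965 - 1 = 8964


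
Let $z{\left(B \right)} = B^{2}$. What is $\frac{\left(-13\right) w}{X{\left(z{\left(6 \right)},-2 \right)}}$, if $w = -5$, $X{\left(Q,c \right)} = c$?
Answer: $- \frac{65}{2} \approx -32.5$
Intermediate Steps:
$\frac{\left(-13\right) w}{X{\left(z{\left(6 \right)},-2 \right)}} = \frac{\left(-13\right) \left(-5\right)}{-2} = 65 \left(- \frac{1}{2}\right) = - \frac{65}{2}$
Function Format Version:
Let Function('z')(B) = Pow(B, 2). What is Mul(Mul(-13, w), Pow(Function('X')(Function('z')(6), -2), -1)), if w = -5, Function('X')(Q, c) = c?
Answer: Rational(-65, 2) ≈ -32.500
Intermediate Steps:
Mul(Mul(-13, w), Pow(Function('X')(Function('z')(6), -2), -1)) = Mul(Mul(-13, -5), Pow(-2, -1)) = Mul(65, Rational(-1, 2)) = Rational(-65, 2)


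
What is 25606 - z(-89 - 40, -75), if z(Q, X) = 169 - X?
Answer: 25362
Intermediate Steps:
25606 - z(-89 - 40, -75) = 25606 - (169 - 1*(-75)) = 25606 - (169 + 75) = 25606 - 1*244 = 25606 - 244 = 25362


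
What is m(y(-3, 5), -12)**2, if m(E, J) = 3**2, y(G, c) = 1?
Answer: 81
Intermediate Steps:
m(E, J) = 9
m(y(-3, 5), -12)**2 = 9**2 = 81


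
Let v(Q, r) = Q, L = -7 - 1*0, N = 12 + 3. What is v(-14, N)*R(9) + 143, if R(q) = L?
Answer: 241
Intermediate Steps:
N = 15
L = -7 (L = -7 + 0 = -7)
R(q) = -7
v(-14, N)*R(9) + 143 = -14*(-7) + 143 = 98 + 143 = 241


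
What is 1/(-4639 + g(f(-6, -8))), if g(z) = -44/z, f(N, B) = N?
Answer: -3/13895 ≈ -0.00021591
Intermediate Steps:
1/(-4639 + g(f(-6, -8))) = 1/(-4639 - 44/(-6)) = 1/(-4639 - 44*(-1/6)) = 1/(-4639 + 22/3) = 1/(-13895/3) = -3/13895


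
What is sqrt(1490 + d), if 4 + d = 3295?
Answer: sqrt(4781) ≈ 69.145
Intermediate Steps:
d = 3291 (d = -4 + 3295 = 3291)
sqrt(1490 + d) = sqrt(1490 + 3291) = sqrt(4781)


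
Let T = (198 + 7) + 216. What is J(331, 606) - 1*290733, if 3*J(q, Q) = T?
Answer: -871778/3 ≈ -2.9059e+5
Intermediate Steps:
T = 421 (T = 205 + 216 = 421)
J(q, Q) = 421/3 (J(q, Q) = (⅓)*421 = 421/3)
J(331, 606) - 1*290733 = 421/3 - 1*290733 = 421/3 - 290733 = -871778/3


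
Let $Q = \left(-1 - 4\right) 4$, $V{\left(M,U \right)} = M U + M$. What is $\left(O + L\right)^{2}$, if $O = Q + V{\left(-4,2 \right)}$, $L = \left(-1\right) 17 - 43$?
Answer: $8464$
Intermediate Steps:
$V{\left(M,U \right)} = M + M U$
$Q = -20$ ($Q = \left(-5\right) 4 = -20$)
$L = -60$ ($L = -17 - 43 = -60$)
$O = -32$ ($O = -20 - 4 \left(1 + 2\right) = -20 - 12 = -32$)
$\left(O + L\right)^{2} = \left(-32 - 60\right)^{2} = \left(-92\right)^{2} = 8464$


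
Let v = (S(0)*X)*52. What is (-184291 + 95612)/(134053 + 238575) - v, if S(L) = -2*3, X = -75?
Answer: -8719583879/372628 ≈ -23400.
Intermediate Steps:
S(L) = -6
v = 23400 (v = -6*(-75)*52 = 450*52 = 23400)
(-184291 + 95612)/(134053 + 238575) - v = (-184291 + 95612)/(134053 + 238575) - 1*23400 = -88679/372628 - 23400 = -8719583879/372628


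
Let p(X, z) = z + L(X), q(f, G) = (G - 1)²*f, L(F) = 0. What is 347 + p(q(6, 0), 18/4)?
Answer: 703/2 ≈ 351.50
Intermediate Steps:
q(f, G) = f*(-1 + G)² (q(f, G) = (-1 + G)²*f = f*(-1 + G)²)
p(X, z) = z (p(X, z) = z + 0 = z)
347 + p(q(6, 0), 18/4) = 347 + 18/4 = 347 + 18*(¼) = 347 + 9/2 = 703/2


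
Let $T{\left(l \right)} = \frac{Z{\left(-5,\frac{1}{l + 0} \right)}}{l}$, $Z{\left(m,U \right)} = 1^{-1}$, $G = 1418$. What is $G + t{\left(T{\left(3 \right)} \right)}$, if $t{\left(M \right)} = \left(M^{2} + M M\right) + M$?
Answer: $\frac{12767}{9} \approx 1418.6$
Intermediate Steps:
$Z{\left(m,U \right)} = 1$
$T{\left(l \right)} = \frac{1}{l}$ ($T{\left(l \right)} = 1 \frac{1}{l} = \frac{1}{l}$)
$t{\left(M \right)} = M + 2 M^{2}$ ($t{\left(M \right)} = \left(M^{2} + M^{2}\right) + M = 2 M^{2} + M = M + 2 M^{2}$)
$G + t{\left(T{\left(3 \right)} \right)} = 1418 + \frac{1 + \frac{2}{3}}{3} = 1418 + \frac{1}{3} \cdot \frac{5}{3} = 1418 + \frac{5}{9} = \frac{12767}{9}$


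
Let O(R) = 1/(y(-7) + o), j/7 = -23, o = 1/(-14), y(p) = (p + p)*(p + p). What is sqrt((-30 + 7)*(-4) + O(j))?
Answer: sqrt(692250910)/2743 ≈ 9.5919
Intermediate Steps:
y(p) = 4*p**2 (y(p) = (2*p)*(2*p) = 4*p**2)
o = -1/14 ≈ -0.071429
j = -161 (j = 7*(-23) = -161)
O(R) = 14/2743 (O(R) = 1/(4*(-7)**2 - 1/14) = 1/(4*49 - 1/14) = 1/(196 - 1/14) = 1/(2743/14) = 14/2743)
sqrt((-30 + 7)*(-4) + O(j)) = sqrt((-30 + 7)*(-4) + 14/2743) = sqrt(-23*(-4) + 14/2743) = sqrt(92 + 14/2743) = sqrt(252370/2743) = sqrt(692250910)/2743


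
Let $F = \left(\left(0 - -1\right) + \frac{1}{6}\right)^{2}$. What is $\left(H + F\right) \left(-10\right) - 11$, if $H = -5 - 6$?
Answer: $\frac{1537}{18} \approx 85.389$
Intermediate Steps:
$F = \frac{49}{36}$ ($F = \left(\left(0 + 1\right) + \frac{1}{6}\right)^{2} = \left(1 + \frac{1}{6}\right)^{2} = \left(\frac{7}{6}\right)^{2} = \frac{49}{36} \approx 1.3611$)
$H = -11$ ($H = -5 - 6 = -11$)
$\left(H + F\right) \left(-10\right) - 11 = \left(-11 + \frac{49}{36}\right) \left(-10\right) - 11 = \left(- \frac{347}{36}\right) \left(-10\right) - 11 = \frac{1735}{18} - 11 = \frac{1537}{18}$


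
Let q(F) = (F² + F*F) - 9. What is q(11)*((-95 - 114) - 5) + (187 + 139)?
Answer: -49536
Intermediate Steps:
q(F) = -9 + 2*F² (q(F) = (F² + F²) - 9 = 2*F² - 9 = -9 + 2*F²)
q(11)*((-95 - 114) - 5) + (187 + 139) = (-9 + 2*11²)*((-95 - 114) - 5) + (187 + 139) = (-9 + 2*121)*(-209 - 5) + 326 = (-9 + 242)*(-214) + 326 = 233*(-214) + 326 = -49862 + 326 = -49536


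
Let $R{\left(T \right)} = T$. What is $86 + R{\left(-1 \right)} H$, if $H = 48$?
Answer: $38$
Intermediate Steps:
$86 + R{\left(-1 \right)} H = 86 - 48 = 38$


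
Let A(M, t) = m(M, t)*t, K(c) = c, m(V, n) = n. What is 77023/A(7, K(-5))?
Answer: 77023/25 ≈ 3080.9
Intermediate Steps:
A(M, t) = t² (A(M, t) = t*t = t²)
77023/A(7, K(-5)) = 77023/((-5)²) = 77023/25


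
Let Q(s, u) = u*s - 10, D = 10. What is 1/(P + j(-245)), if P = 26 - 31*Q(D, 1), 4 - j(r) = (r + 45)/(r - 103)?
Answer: 87/2560 ≈ 0.033984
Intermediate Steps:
Q(s, u) = -10 + s*u (Q(s, u) = s*u - 10 = -10 + s*u)
j(r) = 4 - (45 + r)/(-103 + r) (j(r) = 4 - (r + 45)/(r - 103) = 4 - (45 + r)/(-103 + r))
P = 26 (P = 26 - 31*(-10 + 10*1) = 26 - 31*(-10 + 10) = 26 - 31*0 = 26 + 0 = 26)
1/(P + j(-245)) = 1/(26 + (-457 + 3*(-245))/(-103 - 245)) = 1/(26 + (-457 - 735)/(-348)) = 1/(26 - 1/348*(-1192)) = 1/(26 + 298/87) = 1/(2560/87) = 87/2560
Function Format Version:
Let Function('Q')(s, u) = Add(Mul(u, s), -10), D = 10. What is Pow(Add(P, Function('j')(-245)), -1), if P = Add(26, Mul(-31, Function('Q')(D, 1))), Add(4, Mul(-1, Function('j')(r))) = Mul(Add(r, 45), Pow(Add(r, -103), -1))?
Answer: Rational(87, 2560) ≈ 0.033984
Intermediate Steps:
Function('Q')(s, u) = Add(-10, Mul(s, u)) (Function('Q')(s, u) = Add(Mul(s, u), -10) = Add(-10, Mul(s, u)))
Function('j')(r) = Add(4, Mul(-1, Pow(Add(-103, r), -1), Add(45, r))) (Function('j')(r) = Add(4, Mul(-1, Mul(Add(r, 45), Pow(Add(r, -103), -1)))) = Add(4, Mul(-1, Mul(Add(45, r), Pow(Add(-103, r), -1)))) = Add(4, Mul(-1, Mul(Pow(Add(-103, r), -1), Add(45, r)))) = Add(4, Mul(-1, Pow(Add(-103, r), -1), Add(45, r))))
P = 26 (P = Add(26, Mul(-31, Add(-10, Mul(10, 1)))) = Add(26, Mul(-31, Add(-10, 10))) = Add(26, Mul(-31, 0)) = Add(26, 0) = 26)
Pow(Add(P, Function('j')(-245)), -1) = Pow(Add(26, Mul(Pow(Add(-103, -245), -1), Add(-457, Mul(3, -245)))), -1) = Pow(Add(26, Mul(Pow(-348, -1), Add(-457, -735))), -1) = Pow(Add(26, Mul(Rational(-1, 348), -1192)), -1) = Pow(Add(26, Rational(298, 87)), -1) = Pow(Rational(2560, 87), -1) = Rational(87, 2560)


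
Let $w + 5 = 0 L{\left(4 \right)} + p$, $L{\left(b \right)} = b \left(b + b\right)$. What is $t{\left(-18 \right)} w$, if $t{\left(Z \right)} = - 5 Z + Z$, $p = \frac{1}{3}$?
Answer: $-336$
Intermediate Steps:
$p = \frac{1}{3} \approx 0.33333$
$L{\left(b \right)} = 2 b^{2}$ ($L{\left(b \right)} = b 2 b = 2 b^{2}$)
$t{\left(Z \right)} = - 4 Z$
$w = - \frac{14}{3}$ ($w = -5 + \left(0 \cdot 2 \cdot 4^{2} + \frac{1}{3}\right) = -5 + \left(0 \cdot 2 \cdot 16 + \frac{1}{3}\right) = -5 + \left(0 \cdot 32 + \frac{1}{3}\right) = -5 + \left(0 + \frac{1}{3}\right) = -5 + \frac{1}{3} = - \frac{14}{3} \approx -4.6667$)
$t{\left(-18 \right)} w = \left(-4\right) \left(-18\right) \left(- \frac{14}{3}\right) = 72 \left(- \frac{14}{3}\right) = -336$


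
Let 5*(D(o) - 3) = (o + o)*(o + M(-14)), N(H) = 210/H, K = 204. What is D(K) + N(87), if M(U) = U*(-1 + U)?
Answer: 4899233/145 ≈ 33788.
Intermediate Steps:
D(o) = 3 + 2*o*(210 + o)/5 (D(o) = 3 + ((o + o)*(o - 14*(-1 - 14)))/5 = 3 + ((2*o)*(o - 14*(-15)))/5 = 3 + ((2*o)*(o + 210))/5 = 3 + ((2*o)*(210 + o))/5 = 3 + (2*o*(210 + o))/5 = 3 + 2*o*(210 + o)/5)
D(K) + N(87) = (3 + 84*204 + (⅖)*204²) + 210/87 = (3 + 17136 + (⅖)*41616) + 210*(1/87) = (3 + 17136 + 83232/5) + 70/29 = 168927/5 + 70/29 = 4899233/145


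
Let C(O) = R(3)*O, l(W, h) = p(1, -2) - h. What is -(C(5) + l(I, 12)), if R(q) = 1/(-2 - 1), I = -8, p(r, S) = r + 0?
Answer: 38/3 ≈ 12.667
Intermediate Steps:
p(r, S) = r
R(q) = -⅓ (R(q) = 1/(-3) = -⅓)
l(W, h) = 1 - h
C(O) = -O/3
-(C(5) + l(I, 12)) = -(-⅓*5 + (1 - 1*12)) = -(-5/3 + (1 - 12)) = -(-5/3 - 11) = -1*(-38/3) = 38/3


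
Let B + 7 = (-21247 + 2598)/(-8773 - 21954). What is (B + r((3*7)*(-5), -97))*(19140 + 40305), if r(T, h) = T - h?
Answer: -26289907920/30727 ≈ -8.5560e+5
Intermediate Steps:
B = -196440/30727 (B = -7 + (-21247 + 2598)/(-8773 - 21954) = -7 - 18649/(-30727) = -7 - 18649*(-1/30727) = -7 + 18649/30727 = -196440/30727 ≈ -6.3931)
(B + r((3*7)*(-5), -97))*(19140 + 40305) = (-196440/30727 + ((3*7)*(-5) - 1*(-97)))*(19140 + 40305) = (-196440/30727 + (21*(-5) + 97))*59445 = (-196440/30727 + (-105 + 97))*59445 = (-196440/30727 - 8)*59445 = -442256/30727*59445 = -26289907920/30727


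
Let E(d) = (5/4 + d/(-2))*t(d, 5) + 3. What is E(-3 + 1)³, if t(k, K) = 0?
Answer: 27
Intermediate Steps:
E(d) = 3 (E(d) = (5/4 + d/(-2))*0 + 3 = (5*(¼) + d*(-½))*0 + 3 = (5/4 - d/2)*0 + 3 = 0 + 3 = 3)
E(-3 + 1)³ = 3³ = 27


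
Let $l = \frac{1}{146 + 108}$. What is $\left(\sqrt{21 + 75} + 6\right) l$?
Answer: $\frac{3}{127} + \frac{2 \sqrt{6}}{127} \approx 0.062197$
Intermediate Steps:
$l = \frac{1}{254} \approx 0.003937$
$\left(\sqrt{21 + 75} + 6\right) l = \left(\sqrt{21 + 75} + 6\right) \frac{1}{254} = \left(\sqrt{96} + 6\right) \frac{1}{254} = \left(4 \sqrt{6} + 6\right) \frac{1}{254} = \left(6 + 4 \sqrt{6}\right) \frac{1}{254} = \frac{3}{127} + \frac{2 \sqrt{6}}{127}$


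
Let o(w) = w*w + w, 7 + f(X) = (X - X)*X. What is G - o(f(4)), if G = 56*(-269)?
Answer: -15106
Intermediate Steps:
f(X) = -7 (f(X) = -7 + (X - X)*X = -7 + 0*X = -7 + 0 = -7)
o(w) = w + w**2 (o(w) = w**2 + w = w + w**2)
G = -15064
G - o(f(4)) = -15064 - (-7)*(1 - 7) = -15064 - (-7)*(-6) = -15064 - 1*42 = -15064 - 42 = -15106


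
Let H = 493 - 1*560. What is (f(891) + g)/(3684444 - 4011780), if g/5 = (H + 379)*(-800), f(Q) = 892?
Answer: 311777/81834 ≈ 3.8099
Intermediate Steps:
H = -67 (H = 493 - 560 = -67)
g = -1248000 (g = 5*((-67 + 379)*(-800)) = 5*(312*(-800)) = 5*(-249600) = -1248000)
(f(891) + g)/(3684444 - 4011780) = (892 - 1248000)/(3684444 - 4011780) = -1247108/(-327336) = -1247108*(-1/327336) = 311777/81834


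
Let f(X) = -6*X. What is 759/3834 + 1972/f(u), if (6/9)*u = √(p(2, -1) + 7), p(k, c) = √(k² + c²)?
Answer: 253/1278 - 1972/(9*√(7 + √5)) ≈ -71.900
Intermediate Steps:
p(k, c) = √(c² + k²)
u = 3*√(7 + √5)/2 (u = 3*√(√((-1)² + 2²) + 7)/2 = 3*√(√(1 + 4) + 7)/2 = 3*√(√5 + 7)/2 = 3*√(7 + √5)/2 ≈ 4.5586)
759/3834 + 1972/f(u) = 759/3834 + 1972/((-9*√(7 + √5))) = 759*(1/3834) + 1972/((-9*√(7 + √5))) = 253/1278 + 1972*(-1/(9*√(7 + √5))) = 253/1278 - 1972/(9*√(7 + √5))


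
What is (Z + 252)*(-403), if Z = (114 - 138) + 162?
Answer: -157170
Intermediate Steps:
Z = 138 (Z = -24 + 162 = 138)
(Z + 252)*(-403) = (138 + 252)*(-403) = 390*(-403) = -157170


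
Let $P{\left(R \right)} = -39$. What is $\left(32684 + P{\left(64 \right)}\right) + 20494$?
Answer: $53139$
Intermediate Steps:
$\left(32684 + P{\left(64 \right)}\right) + 20494 = \left(32684 - 39\right) + 20494 = 32645 + 20494 = 53139$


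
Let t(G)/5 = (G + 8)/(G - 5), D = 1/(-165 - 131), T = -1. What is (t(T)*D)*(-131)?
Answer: -4585/1776 ≈ -2.5816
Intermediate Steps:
D = -1/296 (D = 1/(-296) = -1/296 ≈ -0.0033784)
t(G) = 5*(8 + G)/(-5 + G) (t(G) = 5*((G + 8)/(G - 5)) = 5*((8 + G)/(-5 + G)) = 5*(8 + G)/(-5 + G))
(t(T)*D)*(-131) = ((5*(8 - 1)/(-5 - 1))*(-1/296))*(-131) = ((5*7/(-6))*(-1/296))*(-131) = ((5*(-⅙)*7)*(-1/296))*(-131) = -35/6*(-1/296)*(-131) = (35/1776)*(-131) = -4585/1776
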